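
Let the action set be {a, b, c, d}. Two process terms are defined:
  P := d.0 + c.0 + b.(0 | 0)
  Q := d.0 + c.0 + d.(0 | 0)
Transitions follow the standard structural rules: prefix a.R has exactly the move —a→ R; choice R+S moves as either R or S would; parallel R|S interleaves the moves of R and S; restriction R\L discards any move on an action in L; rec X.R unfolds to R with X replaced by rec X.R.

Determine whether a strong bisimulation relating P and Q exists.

P's transition system — 3 states:
  s0 = d.0 + c.0 + b.(0 | 0) ⊢ —b→ s1, —c→ s2, —d→ s2
  s1 = 0 | 0 ⊢ (no moves)
  s2 = 0 ⊢ (no moves)
Q's transition system — 3 states:
  t0 = d.0 + c.0 + d.(0 | 0) ⊢ —c→ t1, —d→ t1, —d→ t2
  t1 = 0 ⊢ (no moves)
  t2 = 0 | 0 ⊢ (no moves)
Partition-refinement fixed point:
  B0 = {s0}
  B1 = {s1, s2, t1, t2}
  B2 = {t0}
s0 ∈ B0, t0 ∈ B2 → different blocks

NO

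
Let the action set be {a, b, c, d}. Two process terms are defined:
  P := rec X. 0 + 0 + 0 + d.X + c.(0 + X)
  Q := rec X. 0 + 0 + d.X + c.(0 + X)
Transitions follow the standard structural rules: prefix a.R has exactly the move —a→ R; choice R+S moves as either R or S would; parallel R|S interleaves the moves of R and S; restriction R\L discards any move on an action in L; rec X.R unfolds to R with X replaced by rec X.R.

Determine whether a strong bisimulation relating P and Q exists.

bisimilar

Reachable graph of P (2 states):
  p0 = rec X. 0 + 0 + 0 + d.X + c.(0 + X) ⊢ —c→ p1, —d→ p0
  p1 = 0 + (rec X. 0 + 0 + 0 + d.X + c.(0 + X)) ⊢ —c→ p1, —d→ p0
Reachable graph of Q (2 states):
  q0 = rec X. 0 + 0 + d.X + c.(0 + X) ⊢ —c→ q1, —d→ q0
  q1 = 0 + (rec X. 0 + 0 + d.X + c.(0 + X)) ⊢ —c→ q1, —d→ q0
Bisimilarity quotient blocks:
  B0 = {p0, p1, q0, q1}
p0 ∈ B0, q0 ∈ B0 → same block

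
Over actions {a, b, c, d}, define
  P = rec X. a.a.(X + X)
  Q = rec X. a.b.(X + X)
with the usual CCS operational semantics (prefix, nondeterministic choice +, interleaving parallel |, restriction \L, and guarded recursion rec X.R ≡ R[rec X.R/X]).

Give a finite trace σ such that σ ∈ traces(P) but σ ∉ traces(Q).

aa

P's transition system — 3 states:
  s0 = rec X. a.a.(X + X) :: —a→ s1
  s1 = a.((rec X. a.a.(X + X)) + (rec X. a.a.(X + X))) :: —a→ s2
  s2 = (rec X. a.a.(X + X)) + (rec X. a.a.(X + X)) :: —a→ s1
Q's transition system — 3 states:
  t0 = rec X. a.b.(X + X) :: —a→ t1
  t1 = b.((rec X. a.b.(X + X)) + (rec X. a.b.(X + X))) :: —b→ t2
  t2 = (rec X. a.b.(X + X)) + (rec X. a.b.(X + X)) :: —a→ t1
Run σ = ⟨aa⟩ on P: start {s0}
  [1] a ⇒ {s1}
  [2] a ⇒ {s2}
  ✓ P
Run σ = ⟨aa⟩ on Q: start {t0}
  [1] a ⇒ {t1}
  [2] a ⇒ ∅  — Q cannot continue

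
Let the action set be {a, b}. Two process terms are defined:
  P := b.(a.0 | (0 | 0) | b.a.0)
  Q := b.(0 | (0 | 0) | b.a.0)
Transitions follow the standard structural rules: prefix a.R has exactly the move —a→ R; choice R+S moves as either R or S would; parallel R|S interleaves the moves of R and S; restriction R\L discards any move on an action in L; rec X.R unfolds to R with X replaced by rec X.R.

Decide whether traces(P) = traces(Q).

P's transition system — 7 states:
  s0 = b.(a.0 | (0 | 0) | b.a.0) has moves —b→ s1
  s1 = a.0 | (0 | 0) | b.a.0 has moves —a→ s2, —b→ s3
  s2 = 0 | (0 | 0) | b.a.0 has moves —b→ s4
  s3 = a.0 | (0 | 0) | a.0 has moves —a→ s4, —a→ s5
  s4 = 0 | (0 | 0) | a.0 has moves —a→ s6
  s5 = a.0 | (0 | 0) | 0 has moves —a→ s6
  s6 = 0 | (0 | 0) | 0 has moves ·
Q's transition system — 4 states:
  t0 = b.(0 | (0 | 0) | b.a.0) has moves —b→ t1
  t1 = 0 | (0 | 0) | b.a.0 has moves —b→ t2
  t2 = 0 | (0 | 0) | a.0 has moves —a→ t3
  t3 = 0 | (0 | 0) | 0 has moves ·
Trace ⟨ba⟩ through P, begin at {s0}:
  after b @ step 1: {s1}
  after a @ step 2: {s2}
  P completes σ.
Trace ⟨ba⟩ through Q, begin at {t0}:
  after b @ step 1: {t1}
  after a @ step 2: ∅  — Q cannot continue

NO — witness ⟨ba⟩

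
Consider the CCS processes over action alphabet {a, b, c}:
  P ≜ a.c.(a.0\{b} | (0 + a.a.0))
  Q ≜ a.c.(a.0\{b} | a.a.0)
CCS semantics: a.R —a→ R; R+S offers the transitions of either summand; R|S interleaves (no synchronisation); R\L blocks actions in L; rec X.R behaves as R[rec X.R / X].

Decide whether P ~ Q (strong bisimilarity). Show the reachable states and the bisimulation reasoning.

YES

P's transition system — 8 states:
  u0 = a.c.(a.0\{b} | (0 + a.a.0)) has moves —a→ u1
  u1 = c.(a.0\{b} | (0 + a.a.0)) has moves —c→ u2
  u2 = a.0\{b} | (0 + a.a.0) has moves —a→ u3, —a→ u4
  u3 = 0\{b} | (0 + a.a.0) has moves —a→ u5
  u4 = a.0\{b} | a.0 has moves —a→ u5, —a→ u6
  u5 = 0\{b} | a.0 has moves —a→ u7
  u6 = a.0\{b} | 0 has moves —a→ u7
  u7 = 0\{b} | 0 has moves deadlocked
Q's transition system — 8 states:
  v0 = a.c.(a.0\{b} | a.a.0) has moves —a→ v1
  v1 = c.(a.0\{b} | a.a.0) has moves —c→ v2
  v2 = a.0\{b} | a.a.0 has moves —a→ v3, —a→ v4
  v3 = 0\{b} | a.a.0 has moves —a→ v5
  v4 = a.0\{b} | a.0 has moves —a→ v5, —a→ v6
  v5 = 0\{b} | a.0 has moves —a→ v7
  v6 = a.0\{b} | 0 has moves —a→ v7
  v7 = 0\{b} | 0 has moves deadlocked
Bisimilarity quotient blocks:
  B0 = {u0, v0}
  B1 = {u1, v1}
  B2 = {u2, v2}
  B3 = {u3, u4, v3, v4}
  B4 = {u5, u6, v5, v6}
  B5 = {u7, v7}
u0 ∈ B0, v0 ∈ B0 → same block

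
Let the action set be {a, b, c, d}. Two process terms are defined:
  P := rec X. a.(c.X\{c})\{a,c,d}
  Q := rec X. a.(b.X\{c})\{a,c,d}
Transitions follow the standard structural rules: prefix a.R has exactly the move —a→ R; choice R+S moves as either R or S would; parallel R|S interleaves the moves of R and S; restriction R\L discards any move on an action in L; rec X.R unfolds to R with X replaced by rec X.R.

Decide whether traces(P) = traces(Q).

LTS(P): 2 reachable states
  s0 = rec X. a.(c.X\{c})\{a,c,d} :: -a-> s1
  s1 = (c.(rec X. a.(c.X\{c})\{a,c,d})\{c})\{a,c,d} :: deadlocked
LTS(Q): 3 reachable states
  t0 = rec X. a.(b.X\{c})\{a,c,d} :: -a-> t1
  t1 = (b.(rec X. a.(b.X\{c})\{a,c,d})\{c})\{a,c,d} :: -b-> t2
  t2 = (rec X. a.(b.X\{c})\{a,c,d})\{c}\{a,c,d} :: deadlocked
Executing ab from Q (initial set {t0}):
  step 1 (a): {t1}
  step 2 (b): {t2}
  Q completes σ.
Executing ab from P (initial set {s0}):
  step 1 (a): {s1}
  step 2 (b): no successor for P

NO — witness ⟨ab⟩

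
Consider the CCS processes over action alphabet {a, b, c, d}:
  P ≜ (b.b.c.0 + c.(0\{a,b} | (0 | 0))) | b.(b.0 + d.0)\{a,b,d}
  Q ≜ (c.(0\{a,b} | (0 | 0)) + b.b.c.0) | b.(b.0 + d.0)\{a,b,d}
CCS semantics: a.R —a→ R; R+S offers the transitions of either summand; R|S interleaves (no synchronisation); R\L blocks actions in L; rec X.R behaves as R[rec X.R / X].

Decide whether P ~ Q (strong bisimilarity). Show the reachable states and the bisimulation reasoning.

bisimilar

P's transition system — 10 states:
  u0 = (b.b.c.0 + c.(0\{a,b} | (0 | 0))) | b.(b.0 + d.0)\{a,b,d} has moves ··b··> u1, ··b··> u2, ··c··> u3
  u1 = (b.b.c.0 + c.(0\{a,b} | (0 | 0))) | (b.0 + d.0)\{a,b,d} has moves ··b··> u4, ··c··> u5
  u2 = b.c.0 | b.(b.0 + d.0)\{a,b,d} has moves ··b··> u4, ··b··> u6
  u3 = 0\{a,b} | (0 | 0) | b.(b.0 + d.0)\{a,b,d} has moves ··b··> u5
  u4 = b.c.0 | (b.0 + d.0)\{a,b,d} has moves ··b··> u7
  u5 = 0\{a,b} | (0 | 0) | (b.0 + d.0)\{a,b,d} has moves ·
  u6 = c.0 | b.(b.0 + d.0)\{a,b,d} has moves ··b··> u7, ··c··> u8
  u7 = c.0 | (b.0 + d.0)\{a,b,d} has moves ··c··> u9
  u8 = 0 | b.(b.0 + d.0)\{a,b,d} has moves ··b··> u9
  u9 = 0 | (b.0 + d.0)\{a,b,d} has moves ·
Q's transition system — 10 states:
  v0 = (c.(0\{a,b} | (0 | 0)) + b.b.c.0) | b.(b.0 + d.0)\{a,b,d} has moves ··b··> v1, ··b··> v2, ··c··> v3
  v1 = (c.(0\{a,b} | (0 | 0)) + b.b.c.0) | (b.0 + d.0)\{a,b,d} has moves ··b··> v4, ··c··> v5
  v2 = b.c.0 | b.(b.0 + d.0)\{a,b,d} has moves ··b··> v4, ··b··> v6
  v3 = 0\{a,b} | (0 | 0) | b.(b.0 + d.0)\{a,b,d} has moves ··b··> v5
  v4 = b.c.0 | (b.0 + d.0)\{a,b,d} has moves ··b··> v7
  v5 = 0\{a,b} | (0 | 0) | (b.0 + d.0)\{a,b,d} has moves ·
  v6 = c.0 | b.(b.0 + d.0)\{a,b,d} has moves ··b··> v7, ··c··> v8
  v7 = c.0 | (b.0 + d.0)\{a,b,d} has moves ··c··> v9
  v8 = 0 | b.(b.0 + d.0)\{a,b,d} has moves ··b··> v9
  v9 = 0 | (b.0 + d.0)\{a,b,d} has moves ·
Partition-refinement fixed point:
  B0 = {u0, v0}
  B1 = {u3, u8, v3, v8}
  B2 = {u5, u9, v5, v9}
  B3 = {u1, v1}
  B4 = {u4, v4}
  B5 = {u7, v7}
  B6 = {u2, v2}
  B7 = {u6, v6}
u0 ∈ B0, v0 ∈ B0 → same block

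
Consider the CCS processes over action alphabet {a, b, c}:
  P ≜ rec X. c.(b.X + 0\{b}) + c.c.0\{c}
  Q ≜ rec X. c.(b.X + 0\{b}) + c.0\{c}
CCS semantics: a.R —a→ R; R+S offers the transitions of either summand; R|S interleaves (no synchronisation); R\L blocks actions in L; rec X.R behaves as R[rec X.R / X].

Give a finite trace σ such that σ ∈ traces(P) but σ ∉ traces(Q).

LTS(P): 4 reachable states
  m0 = rec X. c.(b.X + 0\{b}) + c.c.0\{c} has moves --c--▸ m1, --c--▸ m2
  m1 = b.(rec X. c.(b.X + 0\{b}) + c.c.0\{c}) + 0\{b} has moves --b--▸ m0
  m2 = c.0\{c} has moves --c--▸ m3
  m3 = 0\{c} has moves stopped
LTS(Q): 3 reachable states
  n0 = rec X. c.(b.X + 0\{b}) + c.0\{c} has moves --c--▸ n1, --c--▸ n2
  n1 = 0\{c} has moves stopped
  n2 = b.(rec X. c.(b.X + 0\{b}) + c.0\{c}) + 0\{b} has moves --b--▸ n0
Trace ⟨cc⟩ through P, begin at {m0}:
  [1] c ⇒ {m1, m2}
  [2] c ⇒ {m3}
  ✓ P
Trace ⟨cc⟩ through Q, begin at {n0}:
  [1] c ⇒ {n1, n2}
  [2] c ⇒ ∅  — Q cannot continue

cc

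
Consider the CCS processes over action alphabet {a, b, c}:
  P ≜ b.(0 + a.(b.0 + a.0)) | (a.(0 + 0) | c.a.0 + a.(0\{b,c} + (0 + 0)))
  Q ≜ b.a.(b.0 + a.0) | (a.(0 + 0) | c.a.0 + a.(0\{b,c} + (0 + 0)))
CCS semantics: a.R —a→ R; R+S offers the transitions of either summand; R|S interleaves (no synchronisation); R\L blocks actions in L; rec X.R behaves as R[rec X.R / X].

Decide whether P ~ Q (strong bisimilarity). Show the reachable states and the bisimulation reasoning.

P ~ Q

LTS(P): 28 reachable states
  m0 = b.(0 + a.(b.0 + a.0)) | (a.(0 + 0) | c.a.0 + a.(0\{b,c} + (0 + 0))) | --a--▸ m1, --a--▸ m2, --b--▸ m3, --c--▸ m4
  m1 = b.(0 + a.(b.0 + a.0)) | ((0 + 0) | c.a.0) | --b--▸ m5, --c--▸ m6
  m2 = b.(0 + a.(b.0 + a.0)) | (0\{b,c} + (0 + 0)) | --b--▸ m7
  m3 = (0 + a.(b.0 + a.0)) | (a.(0 + 0) | c.a.0 + a.(0\{b,c} + (0 + 0))) | --a--▸ m5, --a--▸ m7, --a--▸ m8, --c--▸ m9
  m4 = b.(0 + a.(b.0 + a.0)) | (a.(0 + 0) | a.0) | --a--▸ m10, --a--▸ m6, --b--▸ m9
  m5 = (0 + a.(b.0 + a.0)) | ((0 + 0) | c.a.0) | --a--▸ m11, --c--▸ m12
  m6 = b.(0 + a.(b.0 + a.0)) | ((0 + 0) | a.0) | --a--▸ m13, --b--▸ m12
  m7 = (0 + a.(b.0 + a.0)) | (0\{b,c} + (0 + 0)) | --a--▸ m14
  m8 = (b.0 + a.0) | (a.(0 + 0) | c.a.0 + a.(0\{b,c} + (0 + 0))) | --a--▸ m11, --a--▸ m14, --a--▸ m15, --b--▸ m15, --c--▸ m16
  m9 = (0 + a.(b.0 + a.0)) | (a.(0 + 0) | a.0) | --a--▸ m12, --a--▸ m16, --a--▸ m17
  m10 = b.(0 + a.(b.0 + a.0)) | (a.(0 + 0) | 0) | --a--▸ m13, --b--▸ m17
  m11 = (b.0 + a.0) | ((0 + 0) | c.a.0) | --a--▸ m18, --b--▸ m18, --c--▸ m19
  m12 = (0 + a.(b.0 + a.0)) | ((0 + 0) | a.0) | --a--▸ m19, --a--▸ m20
  m13 = b.(0 + a.(b.0 + a.0)) | ((0 + 0) | 0) | --b--▸ m20
  m14 = (b.0 + a.0) | (0\{b,c} + (0 + 0)) | --a--▸ m21, --b--▸ m21
  m15 = 0 | (a.(0 + 0) | c.a.0 + a.(0\{b,c} + (0 + 0))) | --a--▸ m18, --a--▸ m21, --c--▸ m22
  m16 = (b.0 + a.0) | (a.(0 + 0) | a.0) | --a--▸ m19, --a--▸ m22, --a--▸ m23, --b--▸ m22
  m17 = (0 + a.(b.0 + a.0)) | (a.(0 + 0) | 0) | --a--▸ m20, --a--▸ m23
  m18 = 0 | ((0 + 0) | c.a.0) | --c--▸ m24
  m19 = (b.0 + a.0) | ((0 + 0) | a.0) | --a--▸ m24, --a--▸ m25, --b--▸ m24
  m20 = (0 + a.(b.0 + a.0)) | ((0 + 0) | 0) | --a--▸ m25
  m21 = 0 | (0\{b,c} + (0 + 0)) | (no moves)
  m22 = 0 | (a.(0 + 0) | a.0) | --a--▸ m24, --a--▸ m26
  m23 = (b.0 + a.0) | (a.(0 + 0) | 0) | --a--▸ m25, --a--▸ m26, --b--▸ m26
  m24 = 0 | ((0 + 0) | a.0) | --a--▸ m27
  m25 = (b.0 + a.0) | ((0 + 0) | 0) | --a--▸ m27, --b--▸ m27
  m26 = 0 | (a.(0 + 0) | 0) | --a--▸ m27
  m27 = 0 | ((0 + 0) | 0) | (no moves)
LTS(Q): 28 reachable states
  n0 = b.a.(b.0 + a.0) | (a.(0 + 0) | c.a.0 + a.(0\{b,c} + (0 + 0))) | --a--▸ n1, --a--▸ n2, --b--▸ n3, --c--▸ n4
  n1 = b.a.(b.0 + a.0) | ((0 + 0) | c.a.0) | --b--▸ n5, --c--▸ n6
  n2 = b.a.(b.0 + a.0) | (0\{b,c} + (0 + 0)) | --b--▸ n7
  n3 = a.(b.0 + a.0) | (a.(0 + 0) | c.a.0 + a.(0\{b,c} + (0 + 0))) | --a--▸ n5, --a--▸ n7, --a--▸ n8, --c--▸ n9
  n4 = b.a.(b.0 + a.0) | (a.(0 + 0) | a.0) | --a--▸ n10, --a--▸ n6, --b--▸ n9
  n5 = a.(b.0 + a.0) | ((0 + 0) | c.a.0) | --a--▸ n11, --c--▸ n12
  n6 = b.a.(b.0 + a.0) | ((0 + 0) | a.0) | --a--▸ n13, --b--▸ n12
  n7 = a.(b.0 + a.0) | (0\{b,c} + (0 + 0)) | --a--▸ n14
  n8 = (b.0 + a.0) | (a.(0 + 0) | c.a.0 + a.(0\{b,c} + (0 + 0))) | --a--▸ n11, --a--▸ n14, --a--▸ n15, --b--▸ n15, --c--▸ n16
  n9 = a.(b.0 + a.0) | (a.(0 + 0) | a.0) | --a--▸ n12, --a--▸ n16, --a--▸ n17
  n10 = b.a.(b.0 + a.0) | (a.(0 + 0) | 0) | --a--▸ n13, --b--▸ n17
  n11 = (b.0 + a.0) | ((0 + 0) | c.a.0) | --a--▸ n18, --b--▸ n18, --c--▸ n19
  n12 = a.(b.0 + a.0) | ((0 + 0) | a.0) | --a--▸ n19, --a--▸ n20
  n13 = b.a.(b.0 + a.0) | ((0 + 0) | 0) | --b--▸ n20
  n14 = (b.0 + a.0) | (0\{b,c} + (0 + 0)) | --a--▸ n21, --b--▸ n21
  n15 = 0 | (a.(0 + 0) | c.a.0 + a.(0\{b,c} + (0 + 0))) | --a--▸ n18, --a--▸ n21, --c--▸ n22
  n16 = (b.0 + a.0) | (a.(0 + 0) | a.0) | --a--▸ n19, --a--▸ n22, --a--▸ n23, --b--▸ n22
  n17 = a.(b.0 + a.0) | (a.(0 + 0) | 0) | --a--▸ n20, --a--▸ n23
  n18 = 0 | ((0 + 0) | c.a.0) | --c--▸ n24
  n19 = (b.0 + a.0) | ((0 + 0) | a.0) | --a--▸ n24, --a--▸ n25, --b--▸ n24
  n20 = a.(b.0 + a.0) | ((0 + 0) | 0) | --a--▸ n25
  n21 = 0 | (0\{b,c} + (0 + 0)) | (no moves)
  n22 = 0 | (a.(0 + 0) | a.0) | --a--▸ n24, --a--▸ n26
  n23 = (b.0 + a.0) | (a.(0 + 0) | 0) | --a--▸ n25, --a--▸ n26, --b--▸ n26
  n24 = 0 | ((0 + 0) | a.0) | --a--▸ n27
  n25 = (b.0 + a.0) | ((0 + 0) | 0) | --a--▸ n27, --b--▸ n27
  n26 = 0 | (a.(0 + 0) | 0) | --a--▸ n27
  n27 = 0 | ((0 + 0) | 0) | (no moves)
Partition-refinement fixed point:
  B0 = {m0, n0}
  B1 = {m13, m2, n13, n2}
  B2 = {m20, m7, n20, n7}
  B3 = {m14, m25, n14, n25}
  B4 = {m21, m27, n21, n27}
  B5 = {m3, n3}
  B6 = {m8, n8}
  B7 = {m11, n11}
  B8 = {m19, m23, n19, n23}
  B9 = {m24, m26, n24, n26}
  B10 = {m18, n18}
  B11 = {m16, n16}
  B12 = {m22, n22}
  B13 = {m15, n15}
  B14 = {m5, n5}
  B15 = {m12, m17, n12, n17}
  B16 = {m9, n9}
  B17 = {m4, n4}
  B18 = {m10, m6, n10, n6}
  B19 = {m1, n1}
m0 ∈ B0, n0 ∈ B0 → same block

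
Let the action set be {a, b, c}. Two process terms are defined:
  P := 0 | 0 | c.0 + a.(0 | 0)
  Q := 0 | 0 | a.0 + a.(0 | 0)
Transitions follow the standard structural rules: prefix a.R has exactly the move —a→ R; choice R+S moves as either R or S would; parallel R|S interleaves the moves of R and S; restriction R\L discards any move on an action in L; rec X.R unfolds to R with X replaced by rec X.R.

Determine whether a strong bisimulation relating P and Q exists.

NO

P's transition system — 3 states:
  s0 = 0 | 0 | c.0 + a.(0 | 0) :: =a=> s1, =c=> s2
  s1 = 0 | 0 :: stopped
  s2 = 0 | 0 | 0 :: stopped
Q's transition system — 3 states:
  t0 = 0 | 0 | a.0 + a.(0 | 0) :: =a=> t1, =a=> t2
  t1 = 0 | 0 :: stopped
  t2 = 0 | 0 | 0 :: stopped
Coarsest stable partition (strong bisimilarity classes):
  B0 = {s0}
  B1 = {s1, s2, t1, t2}
  B2 = {t0}
s0 ∈ B0, t0 ∈ B2 → different blocks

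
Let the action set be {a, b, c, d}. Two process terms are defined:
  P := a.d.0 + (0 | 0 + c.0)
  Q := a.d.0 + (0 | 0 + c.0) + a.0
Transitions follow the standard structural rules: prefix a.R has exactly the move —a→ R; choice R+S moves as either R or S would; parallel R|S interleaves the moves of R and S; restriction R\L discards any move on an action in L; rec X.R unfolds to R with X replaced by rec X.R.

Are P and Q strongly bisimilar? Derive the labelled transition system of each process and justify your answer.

LTS(P): 3 reachable states
  m0 = a.d.0 + (0 | 0 + c.0) → --a--▸ m1, --c--▸ m2
  m1 = d.0 → --d--▸ m2
  m2 = 0 → ∅
LTS(Q): 3 reachable states
  n0 = a.d.0 + (0 | 0 + c.0) + a.0 → --a--▸ n1, --a--▸ n2, --c--▸ n1
  n1 = 0 → ∅
  n2 = d.0 → --d--▸ n1
Coarsest stable partition (strong bisimilarity classes):
  B0 = {m0}
  B1 = {m2, n1}
  B2 = {m1, n2}
  B3 = {n0}
m0 ∈ B0, n0 ∈ B3 → different blocks

P ≁ Q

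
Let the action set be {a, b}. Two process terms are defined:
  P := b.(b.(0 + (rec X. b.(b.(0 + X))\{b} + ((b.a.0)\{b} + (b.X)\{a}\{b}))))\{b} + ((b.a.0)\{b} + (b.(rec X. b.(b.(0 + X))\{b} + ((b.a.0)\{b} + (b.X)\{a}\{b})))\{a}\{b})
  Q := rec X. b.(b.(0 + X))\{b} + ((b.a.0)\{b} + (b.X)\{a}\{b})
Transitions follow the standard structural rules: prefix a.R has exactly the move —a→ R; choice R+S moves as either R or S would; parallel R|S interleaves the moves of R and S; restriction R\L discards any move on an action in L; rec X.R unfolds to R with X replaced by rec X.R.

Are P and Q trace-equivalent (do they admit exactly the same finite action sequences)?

P's transition system — 2 states:
  m0 = b.(b.(0 + (rec X. b.(b.(0 + X))\{b} + ((b.a.0)\{b} + (b.X)\{a}\{b}))))\{b} + ((b.a.0)\{b} + (b.(rec X. b.(b.(0 + X))\{b} + ((b.a.0)\{b} + (b.X)\{a}\{b})))\{a}\{b}) → -b-> m1
  m1 = (b.(0 + (rec X. b.(b.(0 + X))\{b} + ((b.a.0)\{b} + (b.X)\{a}\{b}))))\{b} → ∅
Q's transition system — 2 states:
  n0 = rec X. b.(b.(0 + X))\{b} + ((b.a.0)\{b} + (b.X)\{a}\{b}) → -b-> n1
  n1 = (b.(0 + (rec X. b.(b.(0 + X))\{b} + ((b.a.0)\{b} + (b.X)\{a}\{b}))))\{b} → ∅
Coarsest stable partition (strong bisimilarity classes):
  B0 = {m0, n0}
  B1 = {m1, n1}
m0 ∈ B0, n0 ∈ B0 → same block
Bisimilar ⇒ trace-equivalent.

YES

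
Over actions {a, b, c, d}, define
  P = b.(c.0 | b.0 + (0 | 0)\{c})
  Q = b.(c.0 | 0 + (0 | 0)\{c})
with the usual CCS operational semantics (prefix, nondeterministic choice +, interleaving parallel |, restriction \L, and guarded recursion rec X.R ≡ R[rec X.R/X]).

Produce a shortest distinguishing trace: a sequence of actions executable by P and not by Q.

bb

LTS(P): 5 reachable states
  s0 = b.(c.0 | b.0 + (0 | 0)\{c}) :: -b-> s1
  s1 = c.0 | b.0 + (0 | 0)\{c} :: -b-> s2, -c-> s3
  s2 = c.0 | 0 :: -c-> s4
  s3 = 0 | b.0 :: -b-> s4
  s4 = 0 | 0 :: (no moves)
LTS(Q): 3 reachable states
  t0 = b.(c.0 | 0 + (0 | 0)\{c}) :: -b-> t1
  t1 = c.0 | 0 + (0 | 0)\{c} :: -c-> t2
  t2 = 0 | 0 :: (no moves)
Run σ = ⟨bb⟩ on P: start {s0}
  after b @ step 1: {s1}
  after b @ step 2: {s2}
  ✓ P
Run σ = ⟨bb⟩ on Q: start {t0}
  after b @ step 1: {t1}
  after b @ step 2: no successor for Q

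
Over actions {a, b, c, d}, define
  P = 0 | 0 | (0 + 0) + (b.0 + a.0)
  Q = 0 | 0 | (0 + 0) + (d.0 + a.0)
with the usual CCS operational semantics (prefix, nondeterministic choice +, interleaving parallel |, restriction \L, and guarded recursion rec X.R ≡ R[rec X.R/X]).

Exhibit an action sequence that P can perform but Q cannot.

b

P's transition system — 2 states:
  p0 = 0 | 0 | (0 + 0) + (b.0 + a.0) → -a-> p1, -b-> p1
  p1 = 0 → ∅
Q's transition system — 2 states:
  q0 = 0 | 0 | (0 + 0) + (d.0 + a.0) → -a-> q1, -d-> q1
  q1 = 0 → ∅
Executing b from P (initial set {p0}):
  [1] b ⇒ {p1}
  ✓ P
Executing b from Q (initial set {q0}):
  [1] b ⇒ ∅ (Q stuck)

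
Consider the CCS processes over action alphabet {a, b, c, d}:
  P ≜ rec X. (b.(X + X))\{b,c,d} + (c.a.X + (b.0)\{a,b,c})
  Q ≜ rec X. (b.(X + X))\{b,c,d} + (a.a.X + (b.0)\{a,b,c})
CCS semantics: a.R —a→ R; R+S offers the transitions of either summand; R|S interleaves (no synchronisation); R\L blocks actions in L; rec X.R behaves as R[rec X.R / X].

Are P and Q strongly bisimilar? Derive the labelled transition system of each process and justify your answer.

Reachable graph of P (2 states):
  s0 = rec X. (b.(X + X))\{b,c,d} + (c.a.X + (b.0)\{a,b,c}) | =c=> s1
  s1 = a.(rec X. (b.(X + X))\{b,c,d} + (c.a.X + (b.0)\{a,b,c})) | =a=> s0
Reachable graph of Q (2 states):
  t0 = rec X. (b.(X + X))\{b,c,d} + (a.a.X + (b.0)\{a,b,c}) | =a=> t1
  t1 = a.(rec X. (b.(X + X))\{b,c,d} + (a.a.X + (b.0)\{a,b,c})) | =a=> t0
Coarsest stable partition (strong bisimilarity classes):
  B0 = {s0}
  B1 = {s1}
  B2 = {t0, t1}
s0 ∈ B0, t0 ∈ B2 → different blocks

P ≁ Q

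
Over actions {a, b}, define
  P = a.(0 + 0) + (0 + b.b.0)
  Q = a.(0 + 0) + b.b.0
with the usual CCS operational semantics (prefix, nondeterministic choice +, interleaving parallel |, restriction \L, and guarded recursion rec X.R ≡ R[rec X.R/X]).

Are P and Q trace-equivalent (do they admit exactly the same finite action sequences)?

traces(P) = traces(Q)

P's transition system — 4 states:
  p0 = a.(0 + 0) + (0 + b.b.0) :: —a→ p1, —b→ p2
  p1 = 0 + 0 :: ·
  p2 = b.0 :: —b→ p3
  p3 = 0 :: ·
Q's transition system — 4 states:
  q0 = a.(0 + 0) + b.b.0 :: —a→ q1, —b→ q2
  q1 = 0 + 0 :: ·
  q2 = b.0 :: —b→ q3
  q3 = 0 :: ·
Partition-refinement fixed point:
  B0 = {p0, q0}
  B1 = {p1, p3, q1, q3}
  B2 = {p2, q2}
p0 ∈ B0, q0 ∈ B0 → same block
Bisimilar ⇒ trace-equivalent.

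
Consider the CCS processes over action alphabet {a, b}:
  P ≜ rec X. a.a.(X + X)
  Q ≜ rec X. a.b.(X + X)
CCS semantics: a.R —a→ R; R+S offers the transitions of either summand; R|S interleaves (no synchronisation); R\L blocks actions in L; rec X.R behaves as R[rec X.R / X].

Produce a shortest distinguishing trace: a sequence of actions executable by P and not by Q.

aa

Reachable graph of P (3 states):
  p0 = rec X. a.a.(X + X) | -a-> p1
  p1 = a.((rec X. a.a.(X + X)) + (rec X. a.a.(X + X))) | -a-> p2
  p2 = (rec X. a.a.(X + X)) + (rec X. a.a.(X + X)) | -a-> p1
Reachable graph of Q (3 states):
  q0 = rec X. a.b.(X + X) | -a-> q1
  q1 = b.((rec X. a.b.(X + X)) + (rec X. a.b.(X + X))) | -b-> q2
  q2 = (rec X. a.b.(X + X)) + (rec X. a.b.(X + X)) | -a-> q1
Executing aa from P (initial set {p0}):
  step 1 (a): {p1}
  step 2 (a): {p2}
  P completes σ.
Executing aa from Q (initial set {q0}):
  step 1 (a): {q1}
  step 2 (a): ∅ (Q stuck)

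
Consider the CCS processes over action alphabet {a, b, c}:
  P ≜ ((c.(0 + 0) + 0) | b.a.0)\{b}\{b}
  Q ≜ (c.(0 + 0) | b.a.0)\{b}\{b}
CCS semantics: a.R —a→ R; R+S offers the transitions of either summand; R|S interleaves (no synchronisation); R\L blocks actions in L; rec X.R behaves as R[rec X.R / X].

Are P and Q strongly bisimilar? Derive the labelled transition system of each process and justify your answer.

Reachable graph of P (2 states):
  p0 = ((c.(0 + 0) + 0) | b.a.0)\{b}\{b} :: =c=> p1
  p1 = ((0 + 0) | b.a.0)\{b}\{b} :: stopped
Reachable graph of Q (2 states):
  q0 = (c.(0 + 0) | b.a.0)\{b}\{b} :: =c=> q1
  q1 = ((0 + 0) | b.a.0)\{b}\{b} :: stopped
Bisimilarity quotient blocks:
  B0 = {p0, q0}
  B1 = {p1, q1}
p0 ∈ B0, q0 ∈ B0 → same block

bisimilar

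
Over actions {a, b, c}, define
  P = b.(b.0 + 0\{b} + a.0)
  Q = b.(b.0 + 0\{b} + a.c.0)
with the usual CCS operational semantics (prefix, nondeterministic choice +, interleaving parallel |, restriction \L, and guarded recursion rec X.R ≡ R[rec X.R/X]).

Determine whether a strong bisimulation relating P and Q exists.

LTS(P): 3 reachable states
  s0 = b.(b.0 + 0\{b} + a.0) | --b--▸ s1
  s1 = b.0 + 0\{b} + a.0 | --a--▸ s2, --b--▸ s2
  s2 = 0 | deadlocked
LTS(Q): 4 reachable states
  t0 = b.(b.0 + 0\{b} + a.c.0) | --b--▸ t1
  t1 = b.0 + 0\{b} + a.c.0 | --a--▸ t2, --b--▸ t3
  t2 = c.0 | --c--▸ t3
  t3 = 0 | deadlocked
Bisimilarity quotient blocks:
  B0 = {s0}
  B1 = {s1}
  B2 = {s2, t3}
  B3 = {t0}
  B4 = {t1}
  B5 = {t2}
s0 ∈ B0, t0 ∈ B3 → different blocks

NO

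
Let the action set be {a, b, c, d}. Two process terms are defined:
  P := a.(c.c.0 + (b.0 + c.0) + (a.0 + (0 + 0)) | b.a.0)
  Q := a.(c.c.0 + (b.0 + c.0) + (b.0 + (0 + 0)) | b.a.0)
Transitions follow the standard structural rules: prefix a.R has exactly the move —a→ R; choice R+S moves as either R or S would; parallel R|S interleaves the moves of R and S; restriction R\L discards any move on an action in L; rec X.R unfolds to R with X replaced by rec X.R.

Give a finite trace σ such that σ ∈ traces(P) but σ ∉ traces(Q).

P's transition system — 9 states:
  p0 = a.(c.c.0 + (b.0 + c.0) + (a.0 + (0 + 0)) | b.a.0) ⊢ ··a··> p1
  p1 = c.c.0 + (b.0 + c.0) + (a.0 + (0 + 0)) | b.a.0 ⊢ ··a··> p2, ··b··> p3, ··b··> p4, ··c··> p4, ··c··> p5
  p2 = 0 | b.a.0 ⊢ ··b··> p6
  p3 = (a.0 + (0 + 0)) | a.0 ⊢ ··a··> p6, ··a··> p7
  p4 = 0 ⊢ deadlocked
  p5 = c.0 ⊢ ··c··> p4
  p6 = 0 | a.0 ⊢ ··a··> p8
  p7 = (a.0 + (0 + 0)) | 0 ⊢ ··a··> p8
  p8 = 0 | 0 ⊢ deadlocked
Q's transition system — 9 states:
  q0 = a.(c.c.0 + (b.0 + c.0) + (b.0 + (0 + 0)) | b.a.0) ⊢ ··a··> q1
  q1 = c.c.0 + (b.0 + c.0) + (b.0 + (0 + 0)) | b.a.0 ⊢ ··b··> q2, ··b··> q3, ··b··> q4, ··c··> q3, ··c··> q5
  q2 = (b.0 + (0 + 0)) | a.0 ⊢ ··a··> q6, ··b··> q7
  q3 = 0 ⊢ deadlocked
  q4 = 0 | b.a.0 ⊢ ··b··> q7
  q5 = c.0 ⊢ ··c··> q3
  q6 = (b.0 + (0 + 0)) | 0 ⊢ ··b··> q8
  q7 = 0 | a.0 ⊢ ··a··> q8
  q8 = 0 | 0 ⊢ deadlocked
Executing aa from P (initial set {p0}):
  [1] a ⇒ {p1}
  [2] a ⇒ {p2}
  — P admits the full trace.
Executing aa from Q (initial set {q0}):
  [1] a ⇒ {q1}
  [2] a ⇒ ∅  — Q cannot continue

aa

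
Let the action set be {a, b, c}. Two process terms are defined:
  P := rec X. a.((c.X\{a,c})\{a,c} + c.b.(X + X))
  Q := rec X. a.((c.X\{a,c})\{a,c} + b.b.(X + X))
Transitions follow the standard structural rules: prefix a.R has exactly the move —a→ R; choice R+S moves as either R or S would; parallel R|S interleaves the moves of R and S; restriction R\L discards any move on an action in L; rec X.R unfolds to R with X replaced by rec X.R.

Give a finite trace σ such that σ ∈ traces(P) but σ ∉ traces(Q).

ac

LTS(P): 4 reachable states
  u0 = rec X. a.((c.X\{a,c})\{a,c} + c.b.(X + X)) → —a→ u1
  u1 = (c.(rec X. a.((c.X\{a,c})\{a,c} + c.b.(X + X)))\{a,c})\{a,c} + c.b.((rec X. a.((c.X\{a,c})\{a,c} + c.b.(X + X))) + (rec X. a.((c.X\{a,c})\{a,c} + c.b.(X + X)))) → —c→ u2
  u2 = b.((rec X. a.((c.X\{a,c})\{a,c} + c.b.(X + X))) + (rec X. a.((c.X\{a,c})\{a,c} + c.b.(X + X)))) → —b→ u3
  u3 = (rec X. a.((c.X\{a,c})\{a,c} + c.b.(X + X))) + (rec X. a.((c.X\{a,c})\{a,c} + c.b.(X + X))) → —a→ u1
LTS(Q): 4 reachable states
  v0 = rec X. a.((c.X\{a,c})\{a,c} + b.b.(X + X)) → —a→ v1
  v1 = (c.(rec X. a.((c.X\{a,c})\{a,c} + b.b.(X + X)))\{a,c})\{a,c} + b.b.((rec X. a.((c.X\{a,c})\{a,c} + b.b.(X + X))) + (rec X. a.((c.X\{a,c})\{a,c} + b.b.(X + X)))) → —b→ v2
  v2 = b.((rec X. a.((c.X\{a,c})\{a,c} + b.b.(X + X))) + (rec X. a.((c.X\{a,c})\{a,c} + b.b.(X + X)))) → —b→ v3
  v3 = (rec X. a.((c.X\{a,c})\{a,c} + b.b.(X + X))) + (rec X. a.((c.X\{a,c})\{a,c} + b.b.(X + X))) → —a→ v1
Trace ⟨ac⟩ through P, begin at {u0}:
  step 1 (a): {u1}
  step 2 (c): {u2}
  ✓ P
Trace ⟨ac⟩ through Q, begin at {v0}:
  step 1 (a): {v1}
  step 2 (c): ∅ (Q stuck)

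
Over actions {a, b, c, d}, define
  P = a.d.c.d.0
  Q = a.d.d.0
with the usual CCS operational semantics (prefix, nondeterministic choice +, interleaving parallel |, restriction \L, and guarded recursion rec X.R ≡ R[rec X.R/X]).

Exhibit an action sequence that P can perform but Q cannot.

P's transition system — 5 states:
  s0 = a.d.c.d.0 → --a--▸ s1
  s1 = d.c.d.0 → --d--▸ s2
  s2 = c.d.0 → --c--▸ s3
  s3 = d.0 → --d--▸ s4
  s4 = 0 → ∅
Q's transition system — 4 states:
  t0 = a.d.d.0 → --a--▸ t1
  t1 = d.d.0 → --d--▸ t2
  t2 = d.0 → --d--▸ t3
  t3 = 0 → ∅
Trace ⟨adc⟩ through P, begin at {s0}:
  [1] a ⇒ {s1}
  [2] d ⇒ {s2}
  [3] c ⇒ {s3}
  P completes σ.
Trace ⟨adc⟩ through Q, begin at {t0}:
  [1] a ⇒ {t1}
  [2] d ⇒ {t2}
  [3] c ⇒ ∅  — Q cannot continue

adc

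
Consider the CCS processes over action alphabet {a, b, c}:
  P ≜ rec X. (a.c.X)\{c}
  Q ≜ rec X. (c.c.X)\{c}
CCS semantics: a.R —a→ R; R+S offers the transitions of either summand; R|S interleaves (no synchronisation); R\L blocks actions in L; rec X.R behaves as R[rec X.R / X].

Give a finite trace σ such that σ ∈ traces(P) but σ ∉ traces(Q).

P's transition system — 2 states:
  s0 = rec X. (a.c.X)\{c} ⊢ =a=> s1
  s1 = (c.(rec X. (a.c.X)\{c}))\{c} ⊢ ·
Q's transition system — 1 states:
  t0 = rec X. (c.c.X)\{c} ⊢ ·
Trace ⟨a⟩ through P, begin at {s0}:
  step 1 (a): {s1}
  P completes σ.
Trace ⟨a⟩ through Q, begin at {t0}:
  step 1 (a): ∅ (Q stuck)

a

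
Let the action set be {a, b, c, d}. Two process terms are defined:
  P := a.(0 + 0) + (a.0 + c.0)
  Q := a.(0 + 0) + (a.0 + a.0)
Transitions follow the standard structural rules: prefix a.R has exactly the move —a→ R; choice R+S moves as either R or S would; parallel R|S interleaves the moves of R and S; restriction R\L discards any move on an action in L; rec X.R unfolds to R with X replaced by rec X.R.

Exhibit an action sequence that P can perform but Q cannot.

P's transition system — 3 states:
  m0 = a.(0 + 0) + (a.0 + c.0) has moves —a→ m1, —a→ m2, —c→ m1
  m1 = 0 has moves deadlocked
  m2 = 0 + 0 has moves deadlocked
Q's transition system — 3 states:
  n0 = a.(0 + 0) + (a.0 + a.0) has moves —a→ n1, —a→ n2
  n1 = 0 has moves deadlocked
  n2 = 0 + 0 has moves deadlocked
Run σ = ⟨c⟩ on P: start {m0}
  step 1 (c): {m1}
  ✓ P
Run σ = ⟨c⟩ on Q: start {n0}
  step 1 (c): ∅  — Q cannot continue

c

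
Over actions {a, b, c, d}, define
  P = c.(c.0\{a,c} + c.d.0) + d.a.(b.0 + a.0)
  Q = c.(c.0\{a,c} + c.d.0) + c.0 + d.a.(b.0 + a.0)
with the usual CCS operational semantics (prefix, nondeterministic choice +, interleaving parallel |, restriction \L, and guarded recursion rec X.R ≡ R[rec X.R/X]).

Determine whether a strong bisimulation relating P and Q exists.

not bisimilar

P's transition system — 7 states:
  s0 = c.(c.0\{a,c} + c.d.0) + d.a.(b.0 + a.0) | ··c··> s1, ··d··> s2
  s1 = c.0\{a,c} + c.d.0 | ··c··> s3, ··c··> s4
  s2 = a.(b.0 + a.0) | ··a··> s5
  s3 = 0\{a,c} | (no moves)
  s4 = d.0 | ··d··> s6
  s5 = b.0 + a.0 | ··a··> s6, ··b··> s6
  s6 = 0 | (no moves)
Q's transition system — 7 states:
  t0 = c.(c.0\{a,c} + c.d.0) + c.0 + d.a.(b.0 + a.0) | ··c··> t1, ··c··> t2, ··d··> t3
  t1 = 0 | (no moves)
  t2 = c.0\{a,c} + c.d.0 | ··c··> t4, ··c··> t5
  t3 = a.(b.0 + a.0) | ··a··> t6
  t4 = 0\{a,c} | (no moves)
  t5 = d.0 | ··d··> t1
  t6 = b.0 + a.0 | ··a··> t1, ··b··> t1
Partition-refinement fixed point:
  B0 = {s0}
  B1 = {s1, t2}
  B2 = {s3, s6, t1, t4}
  B3 = {s4, t5}
  B4 = {s2, t3}
  B5 = {s5, t6}
  B6 = {t0}
s0 ∈ B0, t0 ∈ B6 → different blocks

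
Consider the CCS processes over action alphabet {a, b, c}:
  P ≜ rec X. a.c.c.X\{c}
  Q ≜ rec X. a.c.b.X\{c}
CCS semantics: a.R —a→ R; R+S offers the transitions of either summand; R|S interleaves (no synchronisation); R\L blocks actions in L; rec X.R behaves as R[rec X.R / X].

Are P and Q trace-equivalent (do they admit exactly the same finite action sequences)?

trace-distinct — witness ⟨acc⟩

LTS(P): 5 reachable states
  p0 = rec X. a.c.c.X\{c} :: -a-> p1
  p1 = c.c.(rec X. a.c.c.X\{c})\{c} :: -c-> p2
  p2 = c.(rec X. a.c.c.X\{c})\{c} :: -c-> p3
  p3 = (rec X. a.c.c.X\{c})\{c} :: -a-> p4
  p4 = (c.c.(rec X. a.c.c.X\{c})\{c})\{c} :: deadlocked
LTS(Q): 5 reachable states
  q0 = rec X. a.c.b.X\{c} :: -a-> q1
  q1 = c.b.(rec X. a.c.b.X\{c})\{c} :: -c-> q2
  q2 = b.(rec X. a.c.b.X\{c})\{c} :: -b-> q3
  q3 = (rec X. a.c.b.X\{c})\{c} :: -a-> q4
  q4 = (c.b.(rec X. a.c.b.X\{c})\{c})\{c} :: deadlocked
Trace ⟨acc⟩ through P, begin at {p0}:
  step 1 (a): {p1}
  step 2 (c): {p2}
  step 3 (c): {p3}
  — P admits the full trace.
Trace ⟨acc⟩ through Q, begin at {q0}:
  step 1 (a): {q1}
  step 2 (c): {q2}
  step 3 (c): ∅ (Q stuck)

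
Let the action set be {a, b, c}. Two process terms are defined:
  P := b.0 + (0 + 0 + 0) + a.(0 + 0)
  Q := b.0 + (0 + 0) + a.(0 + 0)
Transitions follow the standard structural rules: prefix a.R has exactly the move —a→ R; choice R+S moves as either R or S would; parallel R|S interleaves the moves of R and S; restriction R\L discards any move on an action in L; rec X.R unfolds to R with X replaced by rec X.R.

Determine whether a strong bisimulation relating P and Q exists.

YES

LTS(P): 3 reachable states
  p0 = b.0 + (0 + 0 + 0) + a.(0 + 0) has moves —a→ p1, —b→ p2
  p1 = 0 + 0 has moves ·
  p2 = 0 has moves ·
LTS(Q): 3 reachable states
  q0 = b.0 + (0 + 0) + a.(0 + 0) has moves —a→ q1, —b→ q2
  q1 = 0 + 0 has moves ·
  q2 = 0 has moves ·
Partition-refinement fixed point:
  B0 = {p0, q0}
  B1 = {p1, p2, q1, q2}
p0 ∈ B0, q0 ∈ B0 → same block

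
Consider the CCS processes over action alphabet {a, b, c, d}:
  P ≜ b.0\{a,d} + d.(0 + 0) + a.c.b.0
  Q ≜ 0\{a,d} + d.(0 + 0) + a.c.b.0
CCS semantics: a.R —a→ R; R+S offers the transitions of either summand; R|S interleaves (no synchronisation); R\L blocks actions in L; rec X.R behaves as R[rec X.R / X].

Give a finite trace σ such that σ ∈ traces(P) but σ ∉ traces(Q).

Reachable graph of P (6 states):
  u0 = b.0\{a,d} + d.(0 + 0) + a.c.b.0 ⊢ =a=> u1, =b=> u2, =d=> u3
  u1 = c.b.0 ⊢ =c=> u4
  u2 = 0\{a,d} ⊢ ∅
  u3 = 0 + 0 ⊢ ∅
  u4 = b.0 ⊢ =b=> u5
  u5 = 0 ⊢ ∅
Reachable graph of Q (5 states):
  v0 = 0\{a,d} + d.(0 + 0) + a.c.b.0 ⊢ =a=> v1, =d=> v2
  v1 = c.b.0 ⊢ =c=> v3
  v2 = 0 + 0 ⊢ ∅
  v3 = b.0 ⊢ =b=> v4
  v4 = 0 ⊢ ∅
Run σ = ⟨b⟩ on P: start {u0}
  step 1 (b): {u2}
  P completes σ.
Run σ = ⟨b⟩ on Q: start {v0}
  step 1 (b): ∅  — Q cannot continue

b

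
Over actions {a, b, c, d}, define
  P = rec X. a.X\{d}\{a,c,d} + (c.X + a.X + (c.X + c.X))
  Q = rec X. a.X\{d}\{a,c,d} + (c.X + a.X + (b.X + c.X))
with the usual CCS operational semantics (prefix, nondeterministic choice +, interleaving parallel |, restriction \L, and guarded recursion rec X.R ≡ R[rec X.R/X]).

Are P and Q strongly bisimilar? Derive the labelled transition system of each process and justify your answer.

LTS(P): 2 reachable states
  m0 = rec X. a.X\{d}\{a,c,d} + (c.X + a.X + (c.X + c.X)) :: ··a··> m0, ··a··> m1, ··c··> m0
  m1 = (rec X. a.X\{d}\{a,c,d} + (c.X + a.X + (c.X + c.X)))\{d}\{a,c,d} :: (no moves)
LTS(Q): 2 reachable states
  n0 = rec X. a.X\{d}\{a,c,d} + (c.X + a.X + (b.X + c.X)) :: ··a··> n0, ··a··> n1, ··b··> n0, ··c··> n0
  n1 = (rec X. a.X\{d}\{a,c,d} + (c.X + a.X + (b.X + c.X)))\{d}\{a,c,d} :: ··b··> n1
Coarsest stable partition (strong bisimilarity classes):
  B0 = {m0}
  B1 = {m1}
  B2 = {n0}
  B3 = {n1}
m0 ∈ B0, n0 ∈ B2 → different blocks

not bisimilar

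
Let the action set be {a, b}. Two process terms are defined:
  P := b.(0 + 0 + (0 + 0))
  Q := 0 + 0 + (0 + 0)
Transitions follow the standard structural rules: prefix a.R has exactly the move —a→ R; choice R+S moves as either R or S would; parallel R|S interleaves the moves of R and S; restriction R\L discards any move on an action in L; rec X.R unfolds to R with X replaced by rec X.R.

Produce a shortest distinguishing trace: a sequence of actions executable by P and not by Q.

Reachable graph of P (2 states):
  s0 = b.(0 + 0 + (0 + 0)) :: ··b··> s1
  s1 = 0 + 0 + (0 + 0) :: deadlocked
Reachable graph of Q (1 states):
  t0 = 0 + 0 + (0 + 0) :: deadlocked
Trace ⟨b⟩ through P, begin at {s0}:
  after b @ step 1: {s1}
  — P admits the full trace.
Trace ⟨b⟩ through Q, begin at {t0}:
  after b @ step 1: no successor for Q

b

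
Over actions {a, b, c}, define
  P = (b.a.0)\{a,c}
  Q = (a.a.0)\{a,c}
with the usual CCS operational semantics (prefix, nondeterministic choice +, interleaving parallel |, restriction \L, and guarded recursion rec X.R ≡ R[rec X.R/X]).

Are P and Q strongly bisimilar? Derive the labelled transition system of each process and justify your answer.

not bisimilar

LTS(P): 2 reachable states
  m0 = (b.a.0)\{a,c} ⊢ —b→ m1
  m1 = (a.0)\{a,c} ⊢ deadlocked
LTS(Q): 1 reachable states
  n0 = (a.a.0)\{a,c} ⊢ deadlocked
Coarsest stable partition (strong bisimilarity classes):
  B0 = {m0}
  B1 = {m1, n0}
m0 ∈ B0, n0 ∈ B1 → different blocks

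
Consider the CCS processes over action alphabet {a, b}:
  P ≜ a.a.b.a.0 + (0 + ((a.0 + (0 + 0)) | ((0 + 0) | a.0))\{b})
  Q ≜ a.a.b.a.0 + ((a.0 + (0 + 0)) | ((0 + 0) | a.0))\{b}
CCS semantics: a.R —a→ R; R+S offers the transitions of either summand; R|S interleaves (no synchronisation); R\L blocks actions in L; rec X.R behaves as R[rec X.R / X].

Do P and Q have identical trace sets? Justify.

Reachable graph of P (8 states):
  m0 = a.a.b.a.0 + (0 + ((a.0 + (0 + 0)) | ((0 + 0) | a.0))\{b}) → ··a··> m1, ··a··> m2, ··a··> m3
  m1 = ((a.0 + (0 + 0)) | ((0 + 0) | 0))\{b} → ··a··> m4
  m2 = (0 | ((0 + 0) | a.0))\{b} → ··a··> m4
  m3 = a.b.a.0 → ··a··> m5
  m4 = (0 | ((0 + 0) | 0))\{b} → ·
  m5 = b.a.0 → ··b··> m6
  m6 = a.0 → ··a··> m7
  m7 = 0 → ·
Reachable graph of Q (8 states):
  n0 = a.a.b.a.0 + ((a.0 + (0 + 0)) | ((0 + 0) | a.0))\{b} → ··a··> n1, ··a··> n2, ··a··> n3
  n1 = ((a.0 + (0 + 0)) | ((0 + 0) | 0))\{b} → ··a··> n4
  n2 = (0 | ((0 + 0) | a.0))\{b} → ··a··> n4
  n3 = a.b.a.0 → ··a··> n5
  n4 = (0 | ((0 + 0) | 0))\{b} → ·
  n5 = b.a.0 → ··b··> n6
  n6 = a.0 → ··a··> n7
  n7 = 0 → ·
Partition-refinement fixed point:
  B0 = {m0, n0}
  B1 = {m1, m2, m6, n1, n2, n6}
  B2 = {m4, m7, n4, n7}
  B3 = {m3, n3}
  B4 = {m5, n5}
m0 ∈ B0, n0 ∈ B0 → same block
Bisimilar ⇒ trace-equivalent.

YES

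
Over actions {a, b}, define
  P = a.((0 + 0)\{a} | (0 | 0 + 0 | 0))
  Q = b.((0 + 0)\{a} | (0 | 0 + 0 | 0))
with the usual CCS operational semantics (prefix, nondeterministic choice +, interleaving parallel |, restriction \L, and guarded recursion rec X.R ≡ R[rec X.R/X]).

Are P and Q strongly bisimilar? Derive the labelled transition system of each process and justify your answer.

not bisimilar

LTS(P): 2 reachable states
  u0 = a.((0 + 0)\{a} | (0 | 0 + 0 | 0)) has moves --a--▸ u1
  u1 = (0 + 0)\{a} | (0 | 0 + 0 | 0) has moves ·
LTS(Q): 2 reachable states
  v0 = b.((0 + 0)\{a} | (0 | 0 + 0 | 0)) has moves --b--▸ v1
  v1 = (0 + 0)\{a} | (0 | 0 + 0 | 0) has moves ·
Coarsest stable partition (strong bisimilarity classes):
  B0 = {u0}
  B1 = {u1, v1}
  B2 = {v0}
u0 ∈ B0, v0 ∈ B2 → different blocks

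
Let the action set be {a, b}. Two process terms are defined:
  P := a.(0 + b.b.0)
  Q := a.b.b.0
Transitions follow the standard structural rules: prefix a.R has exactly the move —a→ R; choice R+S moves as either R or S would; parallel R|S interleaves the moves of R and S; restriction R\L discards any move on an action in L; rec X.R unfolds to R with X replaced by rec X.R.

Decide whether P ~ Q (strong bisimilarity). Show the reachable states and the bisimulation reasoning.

Reachable graph of P (4 states):
  m0 = a.(0 + b.b.0) → -a-> m1
  m1 = 0 + b.b.0 → -b-> m2
  m2 = b.0 → -b-> m3
  m3 = 0 → ·
Reachable graph of Q (4 states):
  n0 = a.b.b.0 → -a-> n1
  n1 = b.b.0 → -b-> n2
  n2 = b.0 → -b-> n3
  n3 = 0 → ·
Partition-refinement fixed point:
  B0 = {m0, n0}
  B1 = {m1, n1}
  B2 = {m2, n2}
  B3 = {m3, n3}
m0 ∈ B0, n0 ∈ B0 → same block

YES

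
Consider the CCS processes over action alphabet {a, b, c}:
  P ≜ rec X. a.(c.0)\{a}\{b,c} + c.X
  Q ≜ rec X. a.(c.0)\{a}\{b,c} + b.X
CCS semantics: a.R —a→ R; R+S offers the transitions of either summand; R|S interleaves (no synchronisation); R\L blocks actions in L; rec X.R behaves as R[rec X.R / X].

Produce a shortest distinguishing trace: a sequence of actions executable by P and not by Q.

Reachable graph of P (2 states):
  u0 = rec X. a.(c.0)\{a}\{b,c} + c.X has moves —a→ u1, —c→ u0
  u1 = (c.0)\{a}\{b,c} has moves (no moves)
Reachable graph of Q (2 states):
  v0 = rec X. a.(c.0)\{a}\{b,c} + b.X has moves —a→ v1, —b→ v0
  v1 = (c.0)\{a}\{b,c} has moves (no moves)
Trace ⟨c⟩ through P, begin at {u0}:
  after c @ step 1: {u0}
  P completes σ.
Trace ⟨c⟩ through Q, begin at {v0}:
  after c @ step 1: ∅ (Q stuck)

c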